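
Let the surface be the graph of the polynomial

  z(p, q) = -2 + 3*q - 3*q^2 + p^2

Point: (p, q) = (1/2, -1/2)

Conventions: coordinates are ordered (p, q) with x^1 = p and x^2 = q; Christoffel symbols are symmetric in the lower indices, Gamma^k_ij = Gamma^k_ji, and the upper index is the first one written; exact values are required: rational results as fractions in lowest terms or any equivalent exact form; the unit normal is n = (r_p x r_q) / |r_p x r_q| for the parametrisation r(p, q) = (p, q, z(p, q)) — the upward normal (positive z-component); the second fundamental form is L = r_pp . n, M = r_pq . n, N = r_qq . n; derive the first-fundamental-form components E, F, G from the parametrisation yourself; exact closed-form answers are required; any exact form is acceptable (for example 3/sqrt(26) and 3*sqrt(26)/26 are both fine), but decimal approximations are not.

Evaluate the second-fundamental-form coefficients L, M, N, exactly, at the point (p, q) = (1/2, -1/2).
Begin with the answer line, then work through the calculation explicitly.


Answer: L = sqrt(38)/19, M = 0, N = -3*sqrt(38)/19

z_p = 1, z_q = 6, z_pp = 2, z_pq = 0, z_qq = -6
E = 2, F = 6, G = 37; answer radicand W^2 = 38
unnormalised second-form numerators: l = 2, m = 0, n = -6; L = l/sqrt(38), and similarly M = m/sqrt(W^2), N = n/sqrt(W^2)


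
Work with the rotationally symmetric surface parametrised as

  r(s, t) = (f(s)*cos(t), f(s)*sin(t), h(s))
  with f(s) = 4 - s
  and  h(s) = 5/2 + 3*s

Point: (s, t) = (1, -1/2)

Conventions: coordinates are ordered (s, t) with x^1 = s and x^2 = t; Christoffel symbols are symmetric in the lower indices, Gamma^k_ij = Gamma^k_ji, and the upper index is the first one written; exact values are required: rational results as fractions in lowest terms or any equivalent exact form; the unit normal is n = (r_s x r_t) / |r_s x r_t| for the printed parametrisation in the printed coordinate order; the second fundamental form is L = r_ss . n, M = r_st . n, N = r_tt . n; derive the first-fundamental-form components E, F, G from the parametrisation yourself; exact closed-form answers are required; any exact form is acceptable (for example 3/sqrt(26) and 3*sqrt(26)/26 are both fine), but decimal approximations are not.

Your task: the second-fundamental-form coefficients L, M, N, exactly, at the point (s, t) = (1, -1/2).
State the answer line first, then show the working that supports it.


Answer: L = 0, M = 0, N = 9*sqrt(10)/10

f = 3, f' = -1, f'' = 0, h' = 3, h'' = 0
E = 10, F = 0, G = 9; answer radicand W^2 = 10
unnormalised second-form numerators: l = 0, m = 0, n = 9; L = l/sqrt(10), and similarly M = m/sqrt(W^2), N = n/sqrt(W^2)


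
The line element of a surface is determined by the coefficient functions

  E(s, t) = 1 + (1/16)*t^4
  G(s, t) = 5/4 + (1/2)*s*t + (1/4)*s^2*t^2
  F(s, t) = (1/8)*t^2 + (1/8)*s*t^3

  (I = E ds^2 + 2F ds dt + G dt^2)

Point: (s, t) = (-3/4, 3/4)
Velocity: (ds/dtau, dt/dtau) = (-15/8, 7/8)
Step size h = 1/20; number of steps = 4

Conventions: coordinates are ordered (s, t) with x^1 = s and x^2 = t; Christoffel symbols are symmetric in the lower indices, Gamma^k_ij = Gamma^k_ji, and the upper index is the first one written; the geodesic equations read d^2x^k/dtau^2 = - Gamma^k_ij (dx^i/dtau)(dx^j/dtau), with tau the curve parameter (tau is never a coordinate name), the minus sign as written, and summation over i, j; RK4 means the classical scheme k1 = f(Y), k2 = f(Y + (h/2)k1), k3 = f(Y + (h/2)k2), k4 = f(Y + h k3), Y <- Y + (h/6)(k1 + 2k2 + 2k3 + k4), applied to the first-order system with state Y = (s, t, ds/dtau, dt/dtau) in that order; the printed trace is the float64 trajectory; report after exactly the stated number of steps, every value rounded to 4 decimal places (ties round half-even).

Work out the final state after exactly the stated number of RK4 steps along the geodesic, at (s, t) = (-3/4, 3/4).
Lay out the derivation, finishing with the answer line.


f(Y) = (ds/dtau, dt/dtau, -Gamma^s_ij Y'^i Y'^j, -Gamma^t_ij Y'^i Y'^j) with the Gammas evaluated at the stage position; h = 0.050000; intermediate values shown to 6 dp
step 0: s = -0.7500, t = 0.7500, ds/dtau = -1.8750, dt/dtau = 0.8750
step 1:
  k1: at (s, t) = (-0.750000, 0.750000), (ds/dtau, dt/dtau) = (-1.875000, 0.875000); Gamma_sss = 0.000000, Gamma_sst = 0.049394, Gamma_stt = -0.049394, Gamma_tss = 0.000000, Gamma_tst = 0.076835, Gamma_ttt = -0.076835; k1 = (-1.875000, 0.875000, 0.199891, 0.310942)
  k2: at (s, t) = (-0.796875, 0.771875), (ds/dtau, dt/dtau) = (-1.870003, 0.882774); Gamma_sss = 0.000000, Gamma_sst = 0.054270, Gamma_stt = -0.056028, Gamma_tss = 0.000000, Gamma_tst = 0.070123, Gamma_ttt = -0.072394; k2 = (-1.870003, 0.882774, 0.222840, 0.287933)
  k3: at (s, t) = (-0.796750, 0.772069), (ds/dtau, dt/dtau) = (-1.869429, 0.882198); Gamma_sss = 0.000000, Gamma_sst = 0.054311, Gamma_stt = -0.056047, Gamma_tss = 0.000000, Gamma_tst = 0.070129, Gamma_ttt = -0.072371; k3 = (-1.869429, 0.882198, 0.222759, 0.287640)
  k4: at (s, t) = (-0.843471, 0.794110), (ds/dtau, dt/dtau) = (-1.863862, 0.889382); Gamma_sss = 0.000000, Gamma_sst = 0.059496, Gamma_stt = -0.063195, Gamma_tss = 0.000000, Gamma_tst = 0.062305, Gamma_ttt = -0.066178; k4 = (-1.863862, 0.889382, 0.247239, 0.258912)
  Y <- Y + (h/6)(k1 + 2k2 + 2k3 + k4): s = -0.8435, t = 0.7941, ds/dtau = -1.8638, dt/dtau = 0.8893
step 2:
  k1: at (s, t) = (-0.843481, 0.794119), (ds/dtau, dt/dtau) = (-1.863847, 0.889342); Gamma_sss = 0.000000, Gamma_sst = 0.059499, Gamma_stt = -0.063197, Gamma_tss = 0.000000, Gamma_tst = 0.062303, Gamma_ttt = -0.066176; k1 = (-1.863847, 0.889342, 0.247234, 0.258887)
  k2: at (s, t) = (-0.890077, 0.816353), (ds/dtau, dt/dtau) = (-1.857666, 0.895814); Gamma_sss = 0.000000, Gamma_sst = 0.064987, Gamma_stt = -0.070856, Gamma_tss = 0.000000, Gamma_tst = 0.053318, Gamma_ttt = -0.058133; k2 = (-1.857666, 0.895814, 0.273155, 0.224106)
  k3: at (s, t) = (-0.889923, 0.816515), (ds/dtau, dt/dtau) = (-1.857018, 0.894944); Gamma_sss = 0.000000, Gamma_sst = 0.065025, Gamma_stt = -0.070871, Gamma_tss = 0.000000, Gamma_tst = 0.053324, Gamma_ttt = -0.058118; k3 = (-1.857018, 0.894944, 0.272895, 0.223790)
  k4: at (s, t) = (-0.936332, 0.838867), (ds/dtau, dt/dtau) = (-1.850203, 0.900531); Gamma_sss = 0.000000, Gamma_sst = 0.070783, Gamma_stt = -0.079007, Gamma_tss = 0.000000, Gamma_tst = 0.043161, Gamma_ttt = -0.048175; k4 = (-1.850203, 0.900531, 0.299945, 0.182894)
  Y <- Y + (h/6)(k1 + 2k2 + 2k3 + k4): s = -0.9363, t = 0.8389, ds/dtau = -1.8502, dt/dtau = 0.9005
step 3:
  k1: at (s, t) = (-0.936343, 0.838881), (ds/dtau, dt/dtau) = (-1.850187, 0.900488); Gamma_sss = 0.000000, Gamma_sst = 0.070787, Gamma_stt = -0.079011, Gamma_tss = 0.000000, Gamma_tst = 0.043157, Gamma_ttt = -0.048171; k1 = (-1.850187, 0.900488, 0.299941, 0.182866)
  k2: at (s, t) = (-0.982598, 0.861393), (ds/dtau, dt/dtau) = (-1.842688, 0.905060); Gamma_sss = 0.000000, Gamma_sst = 0.076798, Gamma_stt = -0.087605, Gamma_tss = 0.000000, Gamma_tst = 0.031795, Gamma_ttt = -0.036269; k2 = (-1.842688, 0.905060, 0.327920, 0.135762)
  k3: at (s, t) = (-0.982410, 0.861507), (ds/dtau, dt/dtau) = (-1.841989, 0.903882); Gamma_sss = 0.000000, Gamma_sst = 0.076827, Gamma_stt = -0.087609, Gamma_tss = 0.000000, Gamma_tst = 0.031809, Gamma_ttt = -0.036273; k3 = (-1.841989, 0.903882, 0.327403, 0.135555)
  k4: at (s, t) = (-1.028442, 0.884075), (ds/dtau, dt/dtau) = (-1.833816, 0.907266); Gamma_sss = 0.000000, Gamma_sst = 0.083032, Gamma_stt = -0.096591, Gamma_tss = 0.000000, Gamma_tst = 0.019288, Gamma_ttt = -0.022438; k4 = (-1.833816, 0.907266, 0.355796, 0.082650)
  Y <- Y + (h/6)(k1 + 2k2 + 2k3 + k4): s = -1.0285, t = 0.8841, ds/dtau = -1.8338, dt/dtau = 0.9072
step 4:
  k1: at (s, t) = (-1.028454, 0.884095), (ds/dtau, dt/dtau) = (-1.833800, 0.907223); Gamma_sss = 0.000000, Gamma_sst = 0.083037, Gamma_stt = -0.096596, Gamma_tss = 0.000000, Gamma_tst = 0.019282, Gamma_ttt = -0.022430; k1 = (-1.833800, 0.907223, 0.355795, 0.082618)
  k2: at (s, t) = (-1.074299, 0.906775), (ds/dtau, dt/dtau) = (-1.824905, 0.909288); Gamma_sss = 0.000000, Gamma_sst = 0.089406, Gamma_stt = -0.105923, Gamma_tss = 0.000000, Gamma_tst = 0.005622, Gamma_ttt = -0.006661; k2 = (-1.824905, 0.909288, 0.384291, 0.024165)
  k3: at (s, t) = (-1.074077, 0.906827), (ds/dtau, dt/dtau) = (-1.824193, 0.907827); Gamma_sss = 0.000000, Gamma_sst = 0.089420, Gamma_stt = -0.105912, Gamma_tss = 0.000000, Gamma_tst = 0.005654, Gamma_ttt = -0.006697; k3 = (-1.824193, 0.907827, 0.383456, 0.024246)
  k4: at (s, t) = (-1.119664, 0.929486), (ds/dtau, dt/dtau) = (-1.814627, 0.908435); Gamma_sss = 0.000000, Gamma_sst = 0.095866, Gamma_stt = -0.115481, Gamma_tss = 0.000000, Gamma_tst = -0.009035, Gamma_ttt = 0.010884; k4 = (-1.814627, 0.908435, 0.411366, -0.038770)
  Y <- Y + (h/6)(k1 + 2k2 + 2k3 + k4): s = -1.1197, t = 0.9295, ds/dtau = -1.8146, dt/dtau = 0.9084

Answer: s = -1.1197, t = 0.9295, ds/dtau = -1.8146, dt/dtau = 0.9084


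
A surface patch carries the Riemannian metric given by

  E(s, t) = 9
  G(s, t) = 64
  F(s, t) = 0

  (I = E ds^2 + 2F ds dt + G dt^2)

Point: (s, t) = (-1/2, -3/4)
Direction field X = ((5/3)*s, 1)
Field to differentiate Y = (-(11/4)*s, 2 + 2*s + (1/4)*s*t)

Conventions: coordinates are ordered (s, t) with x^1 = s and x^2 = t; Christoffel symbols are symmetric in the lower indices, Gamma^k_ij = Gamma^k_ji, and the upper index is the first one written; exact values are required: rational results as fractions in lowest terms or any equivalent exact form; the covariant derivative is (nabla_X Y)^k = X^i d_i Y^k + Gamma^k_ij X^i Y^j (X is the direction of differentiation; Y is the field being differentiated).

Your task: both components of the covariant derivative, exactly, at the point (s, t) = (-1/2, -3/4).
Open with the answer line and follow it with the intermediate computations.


Answer: (nabla_X Y)^s = 55/24, (nabla_X Y)^t = -157/96

E = 9, F = 0, G = 64 at the point
E_s = 0, E_t = 0, F_s = 0, F_t = 0, G_s = 0, G_t = 0
EG - F^2 = 576;  g^inv = (1/576) * [[64, 0], [0, 9]]
first-kind symbols [ij,l] = (1/2)(d_i g_jl + d_j g_il - d_l g_ij): [ss,s] = E_s/2 = 0, [ss,t] = F_s - E_t/2 = 0, [st,s] = E_t/2 = 0, [st,t] = G_s/2 = 0, [tt,s] = F_t - G_s/2 = 0, [tt,t] = G_t/2 = 0
Gamma^s_ij = (G*[ij,s] - F*[ij,t])/(EG - F^2), Gamma^t_ij = (E*[ij,t] - F*[ij,s])/(EG - F^2)
Gamma_sss = 0, Gamma_sst = 0, Gamma_stt = 0, Gamma_tss = 0, Gamma_tst = 0, Gamma_ttt = 0
X = (-5/6, 1), Y = (11/8, 35/32) at the point


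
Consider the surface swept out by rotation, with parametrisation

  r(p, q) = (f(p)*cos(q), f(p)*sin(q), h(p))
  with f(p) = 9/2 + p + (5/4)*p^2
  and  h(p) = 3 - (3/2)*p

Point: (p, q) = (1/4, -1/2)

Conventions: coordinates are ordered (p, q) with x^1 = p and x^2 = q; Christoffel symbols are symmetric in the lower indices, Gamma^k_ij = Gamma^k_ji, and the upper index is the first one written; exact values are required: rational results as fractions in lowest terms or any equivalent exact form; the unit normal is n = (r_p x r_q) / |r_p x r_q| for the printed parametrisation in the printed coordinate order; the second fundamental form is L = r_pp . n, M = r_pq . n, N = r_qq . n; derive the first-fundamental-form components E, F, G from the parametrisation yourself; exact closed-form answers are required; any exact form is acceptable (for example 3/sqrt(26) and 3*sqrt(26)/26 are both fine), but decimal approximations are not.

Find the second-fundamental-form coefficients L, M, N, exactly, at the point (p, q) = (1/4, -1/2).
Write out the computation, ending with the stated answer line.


f = 309/64, f' = 13/8, f'' = 5/2, h' = -3/2, h'' = 0
E = 313/64, F = 0, G = 95481/4096; answer radicand W^2 = 313/64
unnormalised second-form numerators: l = 15/4, m = 0, n = -927/128; L = l/sqrt(313/64), and similarly M = m/sqrt(W^2), N = n/sqrt(W^2)

Answer: L = 30*sqrt(313)/313, M = 0, N = -927*sqrt(313)/5008


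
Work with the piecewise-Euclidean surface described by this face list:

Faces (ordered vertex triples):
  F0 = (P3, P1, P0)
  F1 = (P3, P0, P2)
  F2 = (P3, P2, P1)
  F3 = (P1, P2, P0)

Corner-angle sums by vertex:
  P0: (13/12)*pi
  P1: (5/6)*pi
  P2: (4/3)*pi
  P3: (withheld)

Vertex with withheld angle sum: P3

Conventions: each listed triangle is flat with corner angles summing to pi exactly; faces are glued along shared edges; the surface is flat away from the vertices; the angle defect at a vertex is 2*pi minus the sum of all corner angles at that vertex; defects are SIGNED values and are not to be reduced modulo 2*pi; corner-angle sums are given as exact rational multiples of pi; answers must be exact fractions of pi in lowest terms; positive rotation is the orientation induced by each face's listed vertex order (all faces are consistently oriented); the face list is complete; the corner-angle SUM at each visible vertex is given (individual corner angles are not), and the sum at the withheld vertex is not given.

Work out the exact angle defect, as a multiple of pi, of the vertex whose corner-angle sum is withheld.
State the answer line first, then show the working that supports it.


Answer: defect(P3) = (5/4)*pi

V = 4, E = 6, F = 4; chi = V - E + F = 2
Gauss-Bonnet: total defect = 2*pi*chi = 4*pi; visible defects sum to (11/4)*pi


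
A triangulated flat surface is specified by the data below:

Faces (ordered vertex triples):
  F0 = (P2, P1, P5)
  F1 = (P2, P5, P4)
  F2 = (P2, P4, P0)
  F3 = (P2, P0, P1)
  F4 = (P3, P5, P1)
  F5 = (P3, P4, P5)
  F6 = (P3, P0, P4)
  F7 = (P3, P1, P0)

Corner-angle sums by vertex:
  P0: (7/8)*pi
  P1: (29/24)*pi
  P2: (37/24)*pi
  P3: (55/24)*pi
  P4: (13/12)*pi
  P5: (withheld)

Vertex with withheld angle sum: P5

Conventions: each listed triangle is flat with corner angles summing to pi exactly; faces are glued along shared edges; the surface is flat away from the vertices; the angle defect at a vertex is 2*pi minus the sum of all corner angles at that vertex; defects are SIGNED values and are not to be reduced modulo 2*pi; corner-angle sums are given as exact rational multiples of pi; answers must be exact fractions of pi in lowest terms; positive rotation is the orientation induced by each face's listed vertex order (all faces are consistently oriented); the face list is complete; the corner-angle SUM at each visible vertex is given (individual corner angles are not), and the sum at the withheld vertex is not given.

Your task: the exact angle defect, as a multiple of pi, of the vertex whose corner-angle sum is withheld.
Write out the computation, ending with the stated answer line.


V = 6, E = 12, F = 8; chi = V - E + F = 2
Gauss-Bonnet: total defect = 2*pi*chi = 4*pi; visible defects sum to 3*pi

Answer: defect(P5) = pi


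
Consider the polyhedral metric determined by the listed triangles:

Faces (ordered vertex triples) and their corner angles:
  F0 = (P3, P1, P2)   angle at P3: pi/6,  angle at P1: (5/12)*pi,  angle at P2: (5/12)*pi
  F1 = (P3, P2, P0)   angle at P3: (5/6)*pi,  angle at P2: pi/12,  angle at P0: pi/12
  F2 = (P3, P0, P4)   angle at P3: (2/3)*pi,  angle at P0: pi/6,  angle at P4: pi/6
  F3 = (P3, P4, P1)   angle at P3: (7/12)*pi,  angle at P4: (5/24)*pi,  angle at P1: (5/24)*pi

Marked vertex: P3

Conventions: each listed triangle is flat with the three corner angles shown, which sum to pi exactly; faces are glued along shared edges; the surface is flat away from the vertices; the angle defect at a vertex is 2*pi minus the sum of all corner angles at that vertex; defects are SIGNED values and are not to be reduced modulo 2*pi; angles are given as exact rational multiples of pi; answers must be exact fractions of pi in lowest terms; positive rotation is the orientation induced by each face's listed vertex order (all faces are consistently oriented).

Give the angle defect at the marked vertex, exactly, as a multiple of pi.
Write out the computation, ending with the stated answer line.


Sum of corner angles at P3: (9/4)*pi
defect = 2*pi - (9/4)*pi

Answer: defect(P3) = -pi/4


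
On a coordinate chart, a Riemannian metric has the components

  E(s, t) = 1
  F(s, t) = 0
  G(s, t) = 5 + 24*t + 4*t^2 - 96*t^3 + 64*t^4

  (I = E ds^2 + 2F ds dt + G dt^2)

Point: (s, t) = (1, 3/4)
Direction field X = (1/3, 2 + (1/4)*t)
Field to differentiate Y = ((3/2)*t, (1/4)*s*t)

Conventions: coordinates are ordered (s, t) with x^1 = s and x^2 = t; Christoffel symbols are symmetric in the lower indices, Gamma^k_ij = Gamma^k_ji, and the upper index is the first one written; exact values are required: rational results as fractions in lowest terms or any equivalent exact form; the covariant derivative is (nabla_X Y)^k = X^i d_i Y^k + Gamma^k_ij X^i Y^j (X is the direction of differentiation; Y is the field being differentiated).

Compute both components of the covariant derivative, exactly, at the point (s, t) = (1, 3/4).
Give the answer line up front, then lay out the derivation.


Answer: (nabla_X Y)^s = 105/32, (nabla_X Y)^t = -3/8

E = 1, F = 0, G = 5 at the point
E_s = 0, E_t = 0, F_s = 0, F_t = 0, G_s = 0, G_t = -24
EG - F^2 = 5;  g^inv = (1/5) * [[5, 0], [0, 1]]
first-kind symbols [ij,l] = (1/2)(d_i g_jl + d_j g_il - d_l g_ij): [ss,s] = E_s/2 = 0, [ss,t] = F_s - E_t/2 = 0, [st,s] = E_t/2 = 0, [st,t] = G_s/2 = 0, [tt,s] = F_t - G_s/2 = 0, [tt,t] = G_t/2 = -12
Gamma^s_ij = (G*[ij,s] - F*[ij,t])/(EG - F^2), Gamma^t_ij = (E*[ij,t] - F*[ij,s])/(EG - F^2)
Gamma_sss = 0, Gamma_sst = 0, Gamma_stt = 0, Gamma_tss = 0, Gamma_tst = 0, Gamma_ttt = -12/5
X = (1/3, 35/16), Y = (9/8, 3/16) at the point


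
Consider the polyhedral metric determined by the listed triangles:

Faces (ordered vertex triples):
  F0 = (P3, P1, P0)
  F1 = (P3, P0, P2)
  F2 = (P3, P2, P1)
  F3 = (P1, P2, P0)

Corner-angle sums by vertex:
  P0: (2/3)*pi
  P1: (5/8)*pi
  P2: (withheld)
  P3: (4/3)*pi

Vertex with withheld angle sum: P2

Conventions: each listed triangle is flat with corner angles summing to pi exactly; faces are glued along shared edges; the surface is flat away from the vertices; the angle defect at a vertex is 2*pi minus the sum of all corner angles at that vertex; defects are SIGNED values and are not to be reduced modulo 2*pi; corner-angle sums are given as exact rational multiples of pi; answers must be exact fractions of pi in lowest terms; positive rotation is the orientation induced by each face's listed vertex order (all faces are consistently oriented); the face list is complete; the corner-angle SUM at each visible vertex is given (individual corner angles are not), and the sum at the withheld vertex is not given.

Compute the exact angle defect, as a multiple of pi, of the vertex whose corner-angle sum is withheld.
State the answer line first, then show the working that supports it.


Answer: defect(P2) = (5/8)*pi

V = 4, E = 6, F = 4; chi = V - E + F = 2
Gauss-Bonnet: total defect = 2*pi*chi = 4*pi; visible defects sum to (27/8)*pi


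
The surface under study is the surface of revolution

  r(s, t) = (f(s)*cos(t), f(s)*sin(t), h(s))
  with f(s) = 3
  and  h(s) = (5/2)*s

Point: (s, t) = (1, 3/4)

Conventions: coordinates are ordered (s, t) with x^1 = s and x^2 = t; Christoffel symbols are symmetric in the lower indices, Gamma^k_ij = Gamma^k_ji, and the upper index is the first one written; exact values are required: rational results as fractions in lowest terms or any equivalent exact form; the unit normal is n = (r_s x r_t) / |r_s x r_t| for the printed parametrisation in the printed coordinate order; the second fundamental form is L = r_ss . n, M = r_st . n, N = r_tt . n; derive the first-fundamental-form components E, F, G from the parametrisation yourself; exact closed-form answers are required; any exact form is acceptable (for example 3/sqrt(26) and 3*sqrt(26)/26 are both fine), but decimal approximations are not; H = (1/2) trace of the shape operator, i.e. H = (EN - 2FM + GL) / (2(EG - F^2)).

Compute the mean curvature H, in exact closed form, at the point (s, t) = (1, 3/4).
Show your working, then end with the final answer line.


f = 3, f' = 0, f'' = 0, h' = 5/2, h'' = 0
E = 25/4, F = 0, G = 9; answer radicand W^2 = 25/4
unnormalised second-form numerators: l = 0, m = 0, n = 15/2; L = l/sqrt(25/4), and similarly M = m/sqrt(W^2), N = n/sqrt(W^2)
H = (E*n - 2*F*m + G*l) / (2*(EG - F^2)*sqrt(W^2)); E*n - 2*F*m + G*l = 375/8, EG - F^2 = 225/4, so H = (5/12)/sqrt(25/4)

Answer: H = 1/6


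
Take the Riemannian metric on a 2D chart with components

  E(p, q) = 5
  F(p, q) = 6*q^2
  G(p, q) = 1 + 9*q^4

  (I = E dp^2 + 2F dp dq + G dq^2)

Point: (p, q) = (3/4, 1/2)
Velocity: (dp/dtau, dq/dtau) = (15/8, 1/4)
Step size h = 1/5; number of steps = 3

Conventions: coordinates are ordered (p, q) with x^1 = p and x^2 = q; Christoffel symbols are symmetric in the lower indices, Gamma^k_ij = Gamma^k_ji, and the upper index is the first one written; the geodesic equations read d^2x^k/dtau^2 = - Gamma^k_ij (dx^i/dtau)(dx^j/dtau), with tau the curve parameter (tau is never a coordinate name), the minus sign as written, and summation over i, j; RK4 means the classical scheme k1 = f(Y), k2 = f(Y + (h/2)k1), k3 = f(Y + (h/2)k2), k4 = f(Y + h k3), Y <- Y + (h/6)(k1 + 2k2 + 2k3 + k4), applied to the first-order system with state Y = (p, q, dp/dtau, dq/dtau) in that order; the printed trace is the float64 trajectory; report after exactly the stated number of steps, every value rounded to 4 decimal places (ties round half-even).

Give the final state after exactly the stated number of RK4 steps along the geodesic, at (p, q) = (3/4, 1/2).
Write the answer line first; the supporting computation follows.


Answer: p = 1.8629, q = 0.6445, dp/dtau = 1.8352, dq/dtau = 0.2303

f(Y) = (dp/dtau, dq/dtau, -Gamma^p_ij Y'^i Y'^j, -Gamma^q_ij Y'^i Y'^j) with the Gammas evaluated at the stage position; h = 0.200000; intermediate values shown to 6 dp
step 0: p = 0.7500, q = 0.5000, dp/dtau = 1.8750, dq/dtau = 0.2500
step 1:
  k1: at (p, q) = (0.750000, 0.500000), (dp/dtau, dq/dtau) = (1.875000, 0.250000); Gamma_ppp = 0.000000, Gamma_ppq = 0.000000, Gamma_pqq = 1.078652, Gamma_qpp = 0.000000, Gamma_qpq = 0.000000, Gamma_qqq = 0.404494; k1 = (1.875000, 0.250000, -0.067416, -0.025281)
  k2: at (p, q) = (0.937500, 0.525000), (dp/dtau, dq/dtau) = (1.868258, 0.247472); Gamma_ppp = 0.000000, Gamma_ppq = 0.000000, Gamma_pqq = 1.108429, Gamma_qpp = 0.000000, Gamma_qpq = 0.000000, Gamma_qqq = 0.458266; k2 = (1.868258, 0.247472, -0.067883, -0.028065)
  k3: at (p, q) = (0.936826, 0.524747), (dp/dtau, dq/dtau) = (1.868212, 0.247193); Gamma_ppp = 0.000000, Gamma_ppq = 0.000000, Gamma_pqq = 1.108151, Gamma_qpp = 0.000000, Gamma_qpq = 0.000000, Gamma_qqq = 0.457710; k3 = (1.868212, 0.247193, -0.067713, -0.027968)
  k4: at (p, q) = (1.123642, 0.549439), (dp/dtau, dq/dtau) = (1.861457, 0.244406); Gamma_ppp = 0.000000, Gamma_ppq = 0.000000, Gamma_pqq = 1.132824, Gamma_qpp = 0.000000, Gamma_qpq = 0.000000, Gamma_qqq = 0.512970; k4 = (1.861457, 0.244406, -0.067669, -0.030642)
  Y <- Y + (h/6)(k1 + 2k2 + 2k3 + k4): p = 1.1236, q = 0.5495, dp/dtau = 1.8615, dq/dtau = 0.2444
step 2:
  k1: at (p, q) = (1.123647, 0.549458), (dp/dtau, dq/dtau) = (1.861457, 0.244400); Gamma_ppp = 0.000000, Gamma_ppq = 0.000000, Gamma_pqq = 1.132842, Gamma_qpp = 0.000000, Gamma_qpq = 0.000000, Gamma_qqq = 0.513014; k1 = (1.861457, 0.244400, -0.067666, -0.030643)
  k2: at (p, q) = (1.309792, 0.573898), (dp/dtau, dq/dtau) = (1.854691, 0.241336); Gamma_ppp = 0.000000, Gamma_ppq = 0.000000, Gamma_pqq = 1.152349, Gamma_qpp = 0.000000, Gamma_qpq = 0.000000, Gamma_qqq = 0.569304; k2 = (1.854691, 0.241336, -0.067116, -0.033158)
  k3: at (p, q) = (1.309116, 0.573592), (dp/dtau, dq/dtau) = (1.854746, 0.241085); Gamma_ppp = 0.000000, Gamma_ppq = 0.000000, Gamma_pqq = 1.152135, Gamma_qpp = 0.000000, Gamma_qpq = 0.000000, Gamma_qqq = 0.568591; k3 = (1.854746, 0.241085, -0.066964, -0.033048)
  k4: at (p, q) = (1.494596, 0.597675), (dp/dtau, dq/dtau) = (1.848065, 0.237791); Gamma_ppp = 0.000000, Gamma_ppq = 0.000000, Gamma_pqq = 1.166494, Gamma_qpp = 0.000000, Gamma_qpq = 0.000000, Gamma_qqq = 0.625034; k4 = (1.848065, 0.237791, -0.065959, -0.035342)
  Y <- Y + (h/6)(k1 + 2k2 + 2k3 + k4): p = 1.4946, q = 0.5977, dp/dtau = 1.8481, dq/dtau = 0.2378
step 3:
  k1: at (p, q) = (1.494593, 0.597692), (dp/dtau, dq/dtau) = (1.848065, 0.237787); Gamma_ppp = 0.000000, Gamma_ppq = 0.000000, Gamma_pqq = 1.166502, Gamma_qpp = 0.000000, Gamma_qpq = 0.000000, Gamma_qqq = 0.625075; k1 = (1.848065, 0.237787, -0.065957, -0.035343)
  k2: at (p, q) = (1.679400, 0.621471), (dp/dtau, dq/dtau) = (1.841469, 0.234253); Gamma_ppp = 0.000000, Gamma_ppq = 0.000000, Gamma_pqq = 1.175815, Gamma_qpp = 0.000000, Gamma_qpq = 0.000000, Gamma_qqq = 0.681196; k2 = (1.841469, 0.234253, -0.064522, -0.037380)
  k3: at (p, q) = (1.678740, 0.621118), (dp/dtau, dq/dtau) = (1.841612, 0.234049); Gamma_ppp = 0.000000, Gamma_ppq = 0.000000, Gamma_pqq = 1.175712, Gamma_qpp = 0.000000, Gamma_qpq = 0.000000, Gamma_qqq = 0.680362; k3 = (1.841612, 0.234049, -0.064404, -0.037270)
  k4: at (p, q) = (1.862916, 0.644502), (dp/dtau, dq/dtau) = (1.835184, 0.230333); Gamma_ppp = 0.000000, Gamma_ppq = 0.000000, Gamma_pqq = 1.180247, Gamma_qpp = 0.000000, Gamma_qpq = 0.000000, Gamma_qqq = 0.735382; k4 = (1.835184, 0.230333, -0.062616, -0.039014)
  Y <- Y + (h/6)(k1 + 2k2 + 2k3 + k4): p = 1.8629, q = 0.6445, dp/dtau = 1.8352, dq/dtau = 0.2303


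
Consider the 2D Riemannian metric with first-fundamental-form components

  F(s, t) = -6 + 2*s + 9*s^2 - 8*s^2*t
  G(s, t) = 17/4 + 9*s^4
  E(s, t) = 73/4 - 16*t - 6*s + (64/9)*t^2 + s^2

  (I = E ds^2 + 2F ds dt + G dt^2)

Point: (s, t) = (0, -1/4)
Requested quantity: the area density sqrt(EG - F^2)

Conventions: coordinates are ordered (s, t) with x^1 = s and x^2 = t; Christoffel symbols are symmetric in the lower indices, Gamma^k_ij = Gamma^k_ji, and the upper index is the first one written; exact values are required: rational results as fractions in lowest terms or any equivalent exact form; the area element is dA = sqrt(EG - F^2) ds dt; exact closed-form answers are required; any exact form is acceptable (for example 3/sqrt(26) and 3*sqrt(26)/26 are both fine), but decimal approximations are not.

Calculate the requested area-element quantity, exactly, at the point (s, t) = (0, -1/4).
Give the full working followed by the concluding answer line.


E = 817/36, F = -6, G = 17/4; EG - F^2 = 8705/144

Answer: sqrt(EG - F^2) = sqrt(8705)/12


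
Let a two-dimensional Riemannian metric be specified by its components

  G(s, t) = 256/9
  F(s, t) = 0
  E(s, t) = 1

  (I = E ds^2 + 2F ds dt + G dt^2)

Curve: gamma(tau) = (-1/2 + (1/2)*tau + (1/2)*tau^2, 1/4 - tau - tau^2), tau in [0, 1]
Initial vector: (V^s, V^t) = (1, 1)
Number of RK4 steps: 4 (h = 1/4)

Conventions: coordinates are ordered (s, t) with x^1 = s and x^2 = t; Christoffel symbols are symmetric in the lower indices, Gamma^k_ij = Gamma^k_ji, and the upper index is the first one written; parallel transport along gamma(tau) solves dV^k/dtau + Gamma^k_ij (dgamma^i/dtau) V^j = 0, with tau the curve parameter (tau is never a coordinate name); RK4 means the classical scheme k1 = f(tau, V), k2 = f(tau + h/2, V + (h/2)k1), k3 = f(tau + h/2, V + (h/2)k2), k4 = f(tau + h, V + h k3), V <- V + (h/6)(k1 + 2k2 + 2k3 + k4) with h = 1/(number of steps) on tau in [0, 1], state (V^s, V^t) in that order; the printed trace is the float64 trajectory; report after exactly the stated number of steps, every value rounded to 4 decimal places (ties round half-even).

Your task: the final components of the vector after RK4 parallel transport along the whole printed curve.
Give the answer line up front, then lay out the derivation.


Answer: V^s = 1.0000, V^t = 1.0000

gamma'(tau) = (1/2 + tau, -1 - 2*tau); f(tau, V)^k = -Gamma^k_ij(gamma(tau)) gamma'^i(tau) V^j; h = 1/4; intermediate values shown to 6 dp
curve data and Christoffel symbols at the stage parameters:
  tau = 0.000000: gamma = (-0.500000, 0.250000), gamma' = (0.500000, -1.000000); Gamma_sss = 0.000000, Gamma_sst = 0.000000, Gamma_stt = 0.000000, Gamma_tss = 0.000000, Gamma_tst = 0.000000, Gamma_ttt = 0.000000
  tau = 0.125000: gamma = (-0.429688, 0.109375), gamma' = (0.625000, -1.250000); Gamma_sss = 0.000000, Gamma_sst = 0.000000, Gamma_stt = 0.000000, Gamma_tss = 0.000000, Gamma_tst = 0.000000, Gamma_ttt = 0.000000
  tau = 0.250000: gamma = (-0.343750, -0.062500), gamma' = (0.750000, -1.500000); Gamma_sss = 0.000000, Gamma_sst = 0.000000, Gamma_stt = 0.000000, Gamma_tss = 0.000000, Gamma_tst = 0.000000, Gamma_ttt = 0.000000
  tau = 0.375000: gamma = (-0.242188, -0.265625), gamma' = (0.875000, -1.750000); Gamma_sss = 0.000000, Gamma_sst = 0.000000, Gamma_stt = 0.000000, Gamma_tss = 0.000000, Gamma_tst = 0.000000, Gamma_ttt = 0.000000
  tau = 0.500000: gamma = (-0.125000, -0.500000), gamma' = (1.000000, -2.000000); Gamma_sss = 0.000000, Gamma_sst = 0.000000, Gamma_stt = 0.000000, Gamma_tss = 0.000000, Gamma_tst = 0.000000, Gamma_ttt = 0.000000
  tau = 0.625000: gamma = (0.007812, -0.765625), gamma' = (1.125000, -2.250000); Gamma_sss = 0.000000, Gamma_sst = 0.000000, Gamma_stt = 0.000000, Gamma_tss = 0.000000, Gamma_tst = 0.000000, Gamma_ttt = 0.000000
  tau = 0.750000: gamma = (0.156250, -1.062500), gamma' = (1.250000, -2.500000); Gamma_sss = 0.000000, Gamma_sst = 0.000000, Gamma_stt = 0.000000, Gamma_tss = 0.000000, Gamma_tst = 0.000000, Gamma_ttt = 0.000000
  tau = 0.875000: gamma = (0.320312, -1.390625), gamma' = (1.375000, -2.750000); Gamma_sss = 0.000000, Gamma_sst = 0.000000, Gamma_stt = 0.000000, Gamma_tss = 0.000000, Gamma_tst = 0.000000, Gamma_ttt = 0.000000
  tau = 1.000000: gamma = (0.500000, -1.750000), gamma' = (1.500000, -3.000000); Gamma_sss = 0.000000, Gamma_sst = 0.000000, Gamma_stt = 0.000000, Gamma_tss = 0.000000, Gamma_tst = 0.000000, Gamma_ttt = 0.000000
step 0: V^s = 1.0000, V^t = 1.0000
step 1: k1 = (0.000000, 0.000000), k2 = (0.000000, 0.000000), k3 = (0.000000, 0.000000), k4 = (0.000000, 0.000000); V <- V + (h/6)(k1 + 2k2 + 2k3 + k4): V^s = 1.0000, V^t = 1.0000
step 2: k1 = (0.000000, 0.000000), k2 = (0.000000, 0.000000), k3 = (0.000000, 0.000000), k4 = (0.000000, 0.000000); V <- V + (h/6)(k1 + 2k2 + 2k3 + k4): V^s = 1.0000, V^t = 1.0000
step 3: k1 = (0.000000, 0.000000), k2 = (0.000000, 0.000000), k3 = (0.000000, 0.000000), k4 = (0.000000, 0.000000); V <- V + (h/6)(k1 + 2k2 + 2k3 + k4): V^s = 1.0000, V^t = 1.0000
step 4: k1 = (0.000000, 0.000000), k2 = (0.000000, 0.000000), k3 = (0.000000, 0.000000), k4 = (0.000000, 0.000000); V <- V + (h/6)(k1 + 2k2 + 2k3 + k4): V^s = 1.0000, V^t = 1.0000


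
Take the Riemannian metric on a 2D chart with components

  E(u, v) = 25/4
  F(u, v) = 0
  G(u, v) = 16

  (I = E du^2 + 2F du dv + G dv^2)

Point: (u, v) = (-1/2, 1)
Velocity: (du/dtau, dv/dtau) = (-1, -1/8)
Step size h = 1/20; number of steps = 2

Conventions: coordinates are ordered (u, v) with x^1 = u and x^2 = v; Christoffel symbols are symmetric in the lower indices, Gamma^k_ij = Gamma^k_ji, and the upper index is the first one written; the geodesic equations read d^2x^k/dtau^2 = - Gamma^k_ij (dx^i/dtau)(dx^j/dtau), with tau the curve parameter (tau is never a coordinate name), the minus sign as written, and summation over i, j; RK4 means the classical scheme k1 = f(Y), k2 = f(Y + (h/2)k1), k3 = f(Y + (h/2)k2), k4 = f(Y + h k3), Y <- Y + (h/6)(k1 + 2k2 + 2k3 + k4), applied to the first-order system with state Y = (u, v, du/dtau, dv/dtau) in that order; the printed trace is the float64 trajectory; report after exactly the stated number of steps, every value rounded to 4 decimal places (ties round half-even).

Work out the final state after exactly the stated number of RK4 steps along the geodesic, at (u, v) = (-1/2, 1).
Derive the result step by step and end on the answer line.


f(Y) = (du/dtau, dv/dtau, -Gamma^u_ij Y'^i Y'^j, -Gamma^v_ij Y'^i Y'^j) with the Gammas evaluated at the stage position; h = 0.050000; intermediate values shown to 6 dp
step 0: u = -0.5000, v = 1.0000, du/dtau = -1.0000, dv/dtau = -0.1250
step 1:
  k1: at (u, v) = (-0.500000, 1.000000), (du/dtau, dv/dtau) = (-1.000000, -0.125000); Gamma_uuu = 0.000000, Gamma_uuv = 0.000000, Gamma_uvv = 0.000000, Gamma_vuu = 0.000000, Gamma_vuv = 0.000000, Gamma_vvv = 0.000000; k1 = (-1.000000, -0.125000, 0.000000, 0.000000)
  k2: at (u, v) = (-0.525000, 0.996875), (du/dtau, dv/dtau) = (-1.000000, -0.125000); Gamma_uuu = 0.000000, Gamma_uuv = 0.000000, Gamma_uvv = 0.000000, Gamma_vuu = 0.000000, Gamma_vuv = 0.000000, Gamma_vvv = 0.000000; k2 = (-1.000000, -0.125000, 0.000000, 0.000000)
  k3: at (u, v) = (-0.525000, 0.996875), (du/dtau, dv/dtau) = (-1.000000, -0.125000); Gamma_uuu = 0.000000, Gamma_uuv = 0.000000, Gamma_uvv = 0.000000, Gamma_vuu = 0.000000, Gamma_vuv = 0.000000, Gamma_vvv = 0.000000; k3 = (-1.000000, -0.125000, 0.000000, 0.000000)
  k4: at (u, v) = (-0.550000, 0.993750), (du/dtau, dv/dtau) = (-1.000000, -0.125000); Gamma_uuu = 0.000000, Gamma_uuv = 0.000000, Gamma_uvv = 0.000000, Gamma_vuu = 0.000000, Gamma_vuv = 0.000000, Gamma_vvv = 0.000000; k4 = (-1.000000, -0.125000, 0.000000, 0.000000)
  Y <- Y + (h/6)(k1 + 2k2 + 2k3 + k4): u = -0.5500, v = 0.9938, du/dtau = -1.0000, dv/dtau = -0.1250
step 2:
  k1: at (u, v) = (-0.550000, 0.993750), (du/dtau, dv/dtau) = (-1.000000, -0.125000); Gamma_uuu = 0.000000, Gamma_uuv = 0.000000, Gamma_uvv = 0.000000, Gamma_vuu = 0.000000, Gamma_vuv = 0.000000, Gamma_vvv = 0.000000; k1 = (-1.000000, -0.125000, 0.000000, 0.000000)
  k2: at (u, v) = (-0.575000, 0.990625), (du/dtau, dv/dtau) = (-1.000000, -0.125000); Gamma_uuu = 0.000000, Gamma_uuv = 0.000000, Gamma_uvv = 0.000000, Gamma_vuu = 0.000000, Gamma_vuv = 0.000000, Gamma_vvv = 0.000000; k2 = (-1.000000, -0.125000, 0.000000, 0.000000)
  k3: at (u, v) = (-0.575000, 0.990625), (du/dtau, dv/dtau) = (-1.000000, -0.125000); Gamma_uuu = 0.000000, Gamma_uuv = 0.000000, Gamma_uvv = 0.000000, Gamma_vuu = 0.000000, Gamma_vuv = 0.000000, Gamma_vvv = 0.000000; k3 = (-1.000000, -0.125000, 0.000000, 0.000000)
  k4: at (u, v) = (-0.600000, 0.987500), (du/dtau, dv/dtau) = (-1.000000, -0.125000); Gamma_uuu = 0.000000, Gamma_uuv = 0.000000, Gamma_uvv = 0.000000, Gamma_vuu = 0.000000, Gamma_vuv = 0.000000, Gamma_vvv = 0.000000; k4 = (-1.000000, -0.125000, 0.000000, 0.000000)
  Y <- Y + (h/6)(k1 + 2k2 + 2k3 + k4): u = -0.6000, v = 0.9875, du/dtau = -1.0000, dv/dtau = -0.1250

Answer: u = -0.6000, v = 0.9875, du/dtau = -1.0000, dv/dtau = -0.1250


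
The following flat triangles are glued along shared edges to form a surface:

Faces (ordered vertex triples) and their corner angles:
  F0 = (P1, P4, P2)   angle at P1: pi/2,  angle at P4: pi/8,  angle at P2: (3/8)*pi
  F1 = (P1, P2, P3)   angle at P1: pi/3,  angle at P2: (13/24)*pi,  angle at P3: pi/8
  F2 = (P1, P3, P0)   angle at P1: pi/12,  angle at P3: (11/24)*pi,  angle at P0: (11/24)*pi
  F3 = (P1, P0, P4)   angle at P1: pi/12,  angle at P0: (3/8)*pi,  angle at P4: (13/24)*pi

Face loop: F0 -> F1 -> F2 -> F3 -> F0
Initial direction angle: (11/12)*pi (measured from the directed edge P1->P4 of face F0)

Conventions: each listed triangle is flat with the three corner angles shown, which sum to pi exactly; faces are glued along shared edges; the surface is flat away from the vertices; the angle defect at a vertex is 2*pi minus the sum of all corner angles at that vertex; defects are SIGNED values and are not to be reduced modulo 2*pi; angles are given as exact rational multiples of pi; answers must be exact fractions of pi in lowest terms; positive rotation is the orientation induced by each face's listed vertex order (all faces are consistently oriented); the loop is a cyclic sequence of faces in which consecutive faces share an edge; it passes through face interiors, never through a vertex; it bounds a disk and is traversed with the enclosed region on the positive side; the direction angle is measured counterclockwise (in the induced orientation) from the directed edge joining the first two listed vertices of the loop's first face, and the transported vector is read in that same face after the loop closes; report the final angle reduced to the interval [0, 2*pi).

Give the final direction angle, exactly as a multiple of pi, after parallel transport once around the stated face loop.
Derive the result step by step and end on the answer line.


enclosed vertex P1: corner angles sum to pi, defect = 2*pi - pi = pi
by Gauss-Bonnet the loop rotates the vector by the enclosed defect sum (positive orientation, mod 2*pi)
final angle = (11/12)*pi + pi = (23/12)*pi (mod 2*pi)

Answer: final direction angle = (23/12)*pi


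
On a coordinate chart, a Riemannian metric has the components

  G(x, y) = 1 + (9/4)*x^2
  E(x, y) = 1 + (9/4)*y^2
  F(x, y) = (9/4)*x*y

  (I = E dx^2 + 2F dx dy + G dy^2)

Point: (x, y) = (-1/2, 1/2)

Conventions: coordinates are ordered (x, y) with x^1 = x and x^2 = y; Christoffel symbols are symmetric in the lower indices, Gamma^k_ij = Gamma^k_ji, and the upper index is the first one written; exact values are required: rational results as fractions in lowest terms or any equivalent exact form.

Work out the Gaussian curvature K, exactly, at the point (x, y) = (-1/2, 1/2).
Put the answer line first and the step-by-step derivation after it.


Answer: K = -144/289

E = 25/16, F = -9/16, G = 25/16, EG - F^2 = 17/8 at the point
E_x = 0, E_y = 9/4, F_x = 9/8, F_y = -9/8, G_x = -9/4, G_y = 0
E_yy = 9/2, F_xy = 9/4, G_xx = 9/2
K follows from Brioschi's formula, (det M1 - det M2)/(EG - F^2)^2.
M1 = [[-E_yy/2 + F_xy - G_xx/2, E_x/2, F_x - E_y/2], [F_y - G_x/2, E, F], [G_y/2, F, G]] = [[-9/4, 0, 0], [0, 25/16, -9/16], [0, -9/16, 25/16]]; det M1 = -153/32
M2 = [[0, E_y/2, G_x/2], [E_y/2, E, F], [G_x/2, F, G]] = [[0, 9/8, -9/8], [9/8, 25/16, -9/16], [-9/8, -9/16, 25/16]]; det M2 = -81/32
det M1 - det M2 = -9/4; K = -9/4 / (17/8)^2 = -144/289


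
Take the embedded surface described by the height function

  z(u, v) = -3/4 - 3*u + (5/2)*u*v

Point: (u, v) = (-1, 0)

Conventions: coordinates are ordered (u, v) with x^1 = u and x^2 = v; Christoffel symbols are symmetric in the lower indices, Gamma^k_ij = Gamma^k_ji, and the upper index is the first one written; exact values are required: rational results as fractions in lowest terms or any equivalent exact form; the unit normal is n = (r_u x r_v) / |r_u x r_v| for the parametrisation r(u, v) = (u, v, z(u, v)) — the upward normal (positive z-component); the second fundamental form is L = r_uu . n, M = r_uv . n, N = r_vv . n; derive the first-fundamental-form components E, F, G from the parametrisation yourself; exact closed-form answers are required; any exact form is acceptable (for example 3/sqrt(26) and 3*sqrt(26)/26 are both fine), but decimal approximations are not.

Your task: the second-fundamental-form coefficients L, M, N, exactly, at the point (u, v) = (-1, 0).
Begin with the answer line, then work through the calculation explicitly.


Answer: L = 0, M = sqrt(65)/13, N = 0

z_u = -3, z_v = -5/2, z_uu = 0, z_uv = 5/2, z_vv = 0
E = 10, F = 15/2, G = 29/4; answer radicand W^2 = 65/4
unnormalised second-form numerators: l = 0, m = 5/2, n = 0; L = l/sqrt(65/4), and similarly M = m/sqrt(W^2), N = n/sqrt(W^2)


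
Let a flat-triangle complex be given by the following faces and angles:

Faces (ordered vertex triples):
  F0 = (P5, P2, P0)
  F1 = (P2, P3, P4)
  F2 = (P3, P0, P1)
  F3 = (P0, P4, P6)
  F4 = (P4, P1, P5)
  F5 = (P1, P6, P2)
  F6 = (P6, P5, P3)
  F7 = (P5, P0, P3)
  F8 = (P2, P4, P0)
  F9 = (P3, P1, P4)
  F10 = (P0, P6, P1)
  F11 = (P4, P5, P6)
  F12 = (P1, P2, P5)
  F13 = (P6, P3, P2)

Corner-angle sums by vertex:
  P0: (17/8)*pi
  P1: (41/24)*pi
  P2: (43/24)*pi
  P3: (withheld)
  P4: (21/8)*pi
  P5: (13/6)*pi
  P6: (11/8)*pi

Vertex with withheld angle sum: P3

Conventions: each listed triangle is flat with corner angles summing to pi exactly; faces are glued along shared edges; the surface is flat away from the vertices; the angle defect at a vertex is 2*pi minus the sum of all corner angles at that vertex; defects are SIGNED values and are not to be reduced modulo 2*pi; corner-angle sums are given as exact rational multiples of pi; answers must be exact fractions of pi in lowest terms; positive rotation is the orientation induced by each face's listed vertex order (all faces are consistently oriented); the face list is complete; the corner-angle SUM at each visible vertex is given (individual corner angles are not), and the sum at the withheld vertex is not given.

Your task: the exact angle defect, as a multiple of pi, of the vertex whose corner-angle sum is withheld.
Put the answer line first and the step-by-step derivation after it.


Answer: defect(P3) = (-5/24)*pi

V = 7, E = 21, F = 14; chi = V - E + F = 0
Gauss-Bonnet: total defect = 2*pi*chi = 0; visible defects sum to (5/24)*pi
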